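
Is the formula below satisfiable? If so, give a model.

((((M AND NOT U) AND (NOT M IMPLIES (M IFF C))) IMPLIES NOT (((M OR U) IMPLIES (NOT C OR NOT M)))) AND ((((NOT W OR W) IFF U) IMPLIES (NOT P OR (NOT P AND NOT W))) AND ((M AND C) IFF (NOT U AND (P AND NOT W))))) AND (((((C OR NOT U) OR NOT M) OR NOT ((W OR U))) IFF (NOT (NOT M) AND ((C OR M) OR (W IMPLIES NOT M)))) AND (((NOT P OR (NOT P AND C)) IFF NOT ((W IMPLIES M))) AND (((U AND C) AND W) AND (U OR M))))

Case U = True: the formula simplifies to (((NOT W OR W) IMPLIES (NOT P OR (NOT P AND NOT W))) AND NOT ((M AND C))) AND (((C OR NOT M) IFF (NOT (NOT M) AND ((C OR M) OR (W IMPLIES NOT M)))) AND (((NOT P OR (NOT P AND C)) IFF NOT ((W IMPLIES M))) AND (C AND W))).
  M = True: simplifies to (((NOT W OR W) IMPLIES (NOT P OR (NOT P AND NOT W))) AND NOT C) AND (C AND (NOT ((NOT P OR (NOT P AND C))) AND (C AND W))).
    C = True: the conjunct NOT C is False.
    C = False: the conjunct C is False.
  M = False: the conjunct (C OR NOT M) IFF (NOT (NOT M) AND ((C OR M) OR (W IMPLIES NOT M))) becomes (C OR True) IFF (False AND True) = False.
Case U = False: the conjunct U is False.
Both cases fail — unsatisfiable.

No satisfying assignment exists.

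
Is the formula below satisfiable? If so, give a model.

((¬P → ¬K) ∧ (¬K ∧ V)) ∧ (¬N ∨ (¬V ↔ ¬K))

K = False, V = True, N = False, P = False

  (¬P → ¬K) ∧ (¬K ∧ V) = True
    ¬P → ¬K = True
      ¬P = True
      ¬K = True
    ¬K ∧ V = True
      ¬K = True
  ¬N ∨ (¬V ↔ ¬K) = True
    ¬N = True
    ¬V ↔ ¬K = False
      ¬V = False
      ¬K = True
Both conjuncts True, so the formula holds.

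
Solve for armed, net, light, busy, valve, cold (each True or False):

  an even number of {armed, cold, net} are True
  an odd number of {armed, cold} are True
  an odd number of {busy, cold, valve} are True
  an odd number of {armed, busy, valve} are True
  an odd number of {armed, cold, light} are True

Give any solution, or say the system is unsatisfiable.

The formula is unsatisfiable.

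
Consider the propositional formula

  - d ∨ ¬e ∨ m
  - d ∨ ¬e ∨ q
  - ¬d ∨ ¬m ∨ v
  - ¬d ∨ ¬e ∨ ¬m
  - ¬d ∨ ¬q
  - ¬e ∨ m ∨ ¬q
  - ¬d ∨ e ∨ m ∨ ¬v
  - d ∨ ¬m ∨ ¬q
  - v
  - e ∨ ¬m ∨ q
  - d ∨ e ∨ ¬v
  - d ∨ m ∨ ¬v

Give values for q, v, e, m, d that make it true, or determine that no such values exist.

Unit clause (v) forces v = True.
Try q = True:
  (¬d ∨ ¬q) forces d = False.
  (d ∨ ¬m ∨ ¬q) forces m = False.
  clause (d ∨ m ∨ ¬v) is falsified — backtrack.
So q = False.
Try e = False:
  (e ∨ ¬m ∨ q) forces m = False.
  (¬d ∨ e ∨ m ∨ ¬v) forces d = False.
  clause (d ∨ e ∨ ¬v) is falsified — backtrack.
So e = True.
  then (d ∨ ¬e ∨ q) forces d = True.
  then (¬d ∨ ¬e ∨ ¬m) forces m = False.
All clauses satisfied.

q = False, v = True, e = True, m = False, d = True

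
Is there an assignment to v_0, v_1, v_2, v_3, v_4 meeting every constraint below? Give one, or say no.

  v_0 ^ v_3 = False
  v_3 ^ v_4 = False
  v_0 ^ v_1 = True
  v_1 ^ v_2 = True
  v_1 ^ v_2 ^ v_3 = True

v_0 = False, v_1 = True, v_2 = False, v_3 = False, v_4 = False

v_0 ^ v_3 = F ^ F = False ✓
v_3 ^ v_4 = F ^ F = False ✓
v_0 ^ v_1 = F ^ T = True ✓
v_1 ^ v_2 = T ^ F = True ✓
v_1 ^ v_2 ^ v_3 = T ^ F ^ F = True ✓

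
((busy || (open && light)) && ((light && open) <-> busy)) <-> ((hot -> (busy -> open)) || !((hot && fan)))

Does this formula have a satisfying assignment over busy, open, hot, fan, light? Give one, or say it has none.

busy = True; open = True; hot = False; fan = False; light = True

  ((busy || (open && light)) && ((light && open) <-> busy)) <-> ((hot -> (busy -> open)) || !((hot && fan))) = True
    (busy || (open && light)) && ((light && open) <-> busy) = True
      busy || (open && light) = True
        open && light = True
      (light && open) <-> busy = True
        light && open = True
    (hot -> (busy -> open)) || !((hot && fan)) = True
      hot -> (busy -> open) = True
        busy -> open = True
      !((hot && fan)) = True
        hot && fan = False
The formula evaluates to True.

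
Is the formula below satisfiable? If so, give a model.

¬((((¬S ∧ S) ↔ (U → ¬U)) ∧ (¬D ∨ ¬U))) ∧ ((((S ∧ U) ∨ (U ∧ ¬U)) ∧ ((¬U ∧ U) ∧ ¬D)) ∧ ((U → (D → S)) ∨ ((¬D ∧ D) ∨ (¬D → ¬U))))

Unsatisfiable

Case U = True: the conjunct ¬U is False.
Case U = False: the conjunct (S ∧ U) ∨ (U ∧ ¬U) becomes (S ∧ False) ∨ (False ∧ True) = False.
Both cases fail — unsatisfiable.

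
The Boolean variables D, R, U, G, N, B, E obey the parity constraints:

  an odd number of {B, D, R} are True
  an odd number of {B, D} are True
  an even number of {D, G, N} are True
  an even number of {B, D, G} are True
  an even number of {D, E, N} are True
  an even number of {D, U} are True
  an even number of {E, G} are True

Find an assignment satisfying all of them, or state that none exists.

D: False; R: False; U: False; G: True; N: True; B: True; E: True

{B, D, R}: 1 true → odd ✓
{B, D}: 1 true → odd ✓
{D, G, N}: 2 true → even ✓
{B, D, G}: 2 true → even ✓
{D, E, N}: 2 true → even ✓
{D, U}: 0 true → even ✓
{E, G}: 2 true → even ✓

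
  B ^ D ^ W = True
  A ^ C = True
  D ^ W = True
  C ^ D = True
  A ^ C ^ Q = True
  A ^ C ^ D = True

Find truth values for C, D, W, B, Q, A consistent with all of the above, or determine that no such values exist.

C: True; D: False; W: True; B: False; Q: False; A: False

B ^ D ^ W = F ^ F ^ T = True ✓
A ^ C = F ^ T = True ✓
D ^ W = F ^ T = True ✓
C ^ D = T ^ F = True ✓
A ^ C ^ Q = F ^ T ^ F = True ✓
A ^ C ^ D = F ^ T ^ F = True ✓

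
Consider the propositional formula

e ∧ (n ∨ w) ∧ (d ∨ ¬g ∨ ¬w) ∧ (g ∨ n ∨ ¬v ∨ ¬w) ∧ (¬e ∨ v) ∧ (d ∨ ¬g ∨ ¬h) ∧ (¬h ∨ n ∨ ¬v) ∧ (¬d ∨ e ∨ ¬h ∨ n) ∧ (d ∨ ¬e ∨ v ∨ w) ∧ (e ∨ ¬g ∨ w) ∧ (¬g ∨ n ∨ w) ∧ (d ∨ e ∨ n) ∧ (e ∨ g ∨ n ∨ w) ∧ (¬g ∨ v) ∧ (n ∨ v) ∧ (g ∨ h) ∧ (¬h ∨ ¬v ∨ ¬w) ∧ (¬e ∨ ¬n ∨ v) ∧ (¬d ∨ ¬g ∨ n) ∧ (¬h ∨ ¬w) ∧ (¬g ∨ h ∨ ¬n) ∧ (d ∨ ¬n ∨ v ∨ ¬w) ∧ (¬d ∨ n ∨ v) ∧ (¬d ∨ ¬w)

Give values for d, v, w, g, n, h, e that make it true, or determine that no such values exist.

Unit clause (e) forces e = True.
In (¬e ∨ v) only v is left, so v = True.
Set d = False.
Set w = False.
  then (n ∨ w) forces n = True.
Try g = True:
  (d ∨ ¬g ∨ ¬h) forces h = False.
  clause (¬g ∨ h ∨ ¬n) is falsified — backtrack.
So g = False.
  then (g ∨ h) forces h = True.
All clauses satisfied.

d: False; v: True; w: False; g: False; n: True; h: True; e: True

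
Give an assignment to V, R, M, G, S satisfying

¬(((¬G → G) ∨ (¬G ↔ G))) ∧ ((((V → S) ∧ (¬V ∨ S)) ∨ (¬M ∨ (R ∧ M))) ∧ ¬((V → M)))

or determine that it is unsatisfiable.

V = True; R = True; M = False; G = False; S = True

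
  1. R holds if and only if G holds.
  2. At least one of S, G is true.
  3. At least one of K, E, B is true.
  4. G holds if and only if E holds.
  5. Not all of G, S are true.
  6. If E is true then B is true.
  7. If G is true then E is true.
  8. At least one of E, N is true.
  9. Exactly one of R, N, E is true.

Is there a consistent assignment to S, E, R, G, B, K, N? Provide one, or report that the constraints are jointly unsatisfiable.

S: True, E: False, R: False, G: False, B: True, K: False, N: True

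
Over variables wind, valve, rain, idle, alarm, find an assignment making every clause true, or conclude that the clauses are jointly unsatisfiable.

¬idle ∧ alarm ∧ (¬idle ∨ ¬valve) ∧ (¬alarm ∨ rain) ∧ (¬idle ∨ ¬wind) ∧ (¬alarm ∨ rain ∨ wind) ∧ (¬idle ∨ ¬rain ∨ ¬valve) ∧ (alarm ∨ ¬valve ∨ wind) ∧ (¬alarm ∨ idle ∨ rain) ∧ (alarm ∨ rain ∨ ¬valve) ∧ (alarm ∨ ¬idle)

wind = True, valve = True, rain = True, idle = False, alarm = True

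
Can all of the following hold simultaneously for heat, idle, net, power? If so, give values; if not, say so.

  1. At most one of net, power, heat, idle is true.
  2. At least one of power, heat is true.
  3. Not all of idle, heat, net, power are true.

heat=F, idle=F, net=F, power=T

  (1) {net, power, heat, idle}: 1 true — at most one ✓
  (2) {power, heat}: 1 true — at least one ✓
  (3) {idle, heat, net, power}: 1/4 true — not all ✓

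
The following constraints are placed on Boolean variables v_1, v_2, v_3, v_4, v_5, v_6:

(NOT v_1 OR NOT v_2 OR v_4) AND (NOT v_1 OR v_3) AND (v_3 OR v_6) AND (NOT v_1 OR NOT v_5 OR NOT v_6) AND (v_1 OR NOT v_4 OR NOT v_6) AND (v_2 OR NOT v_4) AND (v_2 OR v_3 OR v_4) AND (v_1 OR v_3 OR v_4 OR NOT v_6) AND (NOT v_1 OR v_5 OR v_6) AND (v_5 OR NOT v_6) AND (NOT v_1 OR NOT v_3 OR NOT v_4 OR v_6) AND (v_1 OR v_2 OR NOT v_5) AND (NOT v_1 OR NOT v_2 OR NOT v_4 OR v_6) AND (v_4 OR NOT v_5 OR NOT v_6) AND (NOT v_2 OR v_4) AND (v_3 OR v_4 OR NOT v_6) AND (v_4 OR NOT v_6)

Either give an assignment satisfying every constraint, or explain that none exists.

v_1: False, v_2: False, v_3: True, v_4: False, v_5: False, v_6: False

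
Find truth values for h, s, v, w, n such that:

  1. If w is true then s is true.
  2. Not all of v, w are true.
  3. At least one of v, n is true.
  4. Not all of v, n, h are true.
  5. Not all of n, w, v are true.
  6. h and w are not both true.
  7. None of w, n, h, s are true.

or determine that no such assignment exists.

h=F, s=F, v=T, w=F, n=F

  (1) w=F ⇒ s: vacuous ✓
  (2) {v, w}: 1/2 true — not all ✓
  (3) {v, n}: 1 true — at least one ✓
  (4) {v, n, h}: 1/3 true — not all ✓
  (5) {n, w, v}: 1/3 true — not all ✓
  (6) h=F, w=F — not both ✓
  (7) {w, n, h, s}: 0 true — none ✓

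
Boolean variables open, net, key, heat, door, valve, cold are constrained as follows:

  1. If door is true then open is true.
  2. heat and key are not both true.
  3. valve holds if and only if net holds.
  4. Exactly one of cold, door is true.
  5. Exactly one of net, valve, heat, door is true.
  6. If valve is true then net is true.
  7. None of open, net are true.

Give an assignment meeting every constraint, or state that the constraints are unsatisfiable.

open = False; net = False; key = False; heat = True; door = False; valve = False; cold = True

  (1) door=F ⇒ open: vacuous ✓
  (2) heat=T, key=F — not both ✓
  (3) valve=F, net=F — same ✓
  (4) {cold, door}: 1 true — exactly one ✓
  (5) {net, valve, heat, door}: 1 true — exactly one ✓
  (6) valve=F ⇒ net: vacuous ✓
  (7) {open, net}: 0 true — none ✓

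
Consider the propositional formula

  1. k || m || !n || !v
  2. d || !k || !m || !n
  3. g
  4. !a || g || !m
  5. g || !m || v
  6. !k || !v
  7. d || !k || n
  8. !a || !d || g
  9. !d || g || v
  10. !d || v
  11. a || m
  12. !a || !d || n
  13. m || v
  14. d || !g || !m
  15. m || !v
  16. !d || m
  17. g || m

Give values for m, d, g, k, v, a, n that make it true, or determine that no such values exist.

m=T, d=T, g=T, k=F, v=T, a=F, n=T

Unit clause (g) forces g = True.
Try m = False:
  (a || m) forces a = True.
  (m || v) forces v = True.
  clause (m || !v) is falsified — backtrack.
So m = True.
  then (d || !g || !m) forces d = True.
  then (!d || v) forces v = True.
  then (!k || !v) forces k = False.
Set a = False.
Set n = True.
All clauses satisfied.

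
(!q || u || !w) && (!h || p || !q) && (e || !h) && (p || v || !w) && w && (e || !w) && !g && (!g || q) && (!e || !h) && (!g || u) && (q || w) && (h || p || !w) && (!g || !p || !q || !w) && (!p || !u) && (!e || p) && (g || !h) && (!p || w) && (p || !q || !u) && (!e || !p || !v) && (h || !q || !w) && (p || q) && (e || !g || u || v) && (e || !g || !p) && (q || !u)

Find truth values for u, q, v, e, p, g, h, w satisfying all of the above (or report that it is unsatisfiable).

u = False, q = False, v = False, e = True, p = True, g = False, h = False, w = True

Unit clause (w) forces w = True.
In (e || !w) only e is left, so e = True.
Unit clause (!g) forces g = False.
In (!e || !h) only !h is left, so h = False.
In (h || p || !w) only p is left, so p = True.
In (!p || !u) only !u is left, so u = False.
In (!e || !p || !v) only !v is left, so v = False.
In (h || !q || !w) only !q is left, so q = False.
All clauses satisfied.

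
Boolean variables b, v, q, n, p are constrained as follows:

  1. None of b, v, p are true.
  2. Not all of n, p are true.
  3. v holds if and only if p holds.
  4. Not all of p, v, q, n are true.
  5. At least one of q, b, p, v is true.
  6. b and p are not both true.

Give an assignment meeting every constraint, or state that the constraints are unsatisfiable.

b=F; v=F; q=T; n=F; p=F

  (1) {b, v, p}: 0 true — none ✓
  (2) {n, p}: 0/2 true — not all ✓
  (3) v=F, p=F — same ✓
  (4) {p, v, q, n}: 1/4 true — not all ✓
  (5) {q, b, p, v}: 1 true — at least one ✓
  (6) b=F, p=F — not both ✓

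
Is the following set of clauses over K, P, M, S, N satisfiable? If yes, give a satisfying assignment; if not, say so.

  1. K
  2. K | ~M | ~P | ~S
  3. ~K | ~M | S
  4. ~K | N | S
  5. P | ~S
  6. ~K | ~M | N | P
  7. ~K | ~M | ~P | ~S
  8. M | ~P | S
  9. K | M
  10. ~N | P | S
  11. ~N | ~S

K: True, P: True, M: False, S: True, N: False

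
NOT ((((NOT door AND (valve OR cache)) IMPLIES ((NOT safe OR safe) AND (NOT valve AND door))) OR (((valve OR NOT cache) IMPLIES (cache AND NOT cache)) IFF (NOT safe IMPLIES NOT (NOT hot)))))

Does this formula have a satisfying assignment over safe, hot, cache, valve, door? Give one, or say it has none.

safe: False, hot: True, cache: True, valve: True, door: False

  NOT ((((NOT door AND (valve OR cache)) IMPLIES ((NOT safe OR safe) AND (NOT valve AND door))) OR (((valve OR NOT cache) IMPLIES (cache AND NOT cache)) IFF (NOT safe IMPLIES NOT (NOT hot))))) = True
    ((NOT door AND (valve OR cache)) IMPLIES ((NOT safe OR safe) AND (NOT valve AND door))) OR (((valve OR NOT cache) IMPLIES (cache AND NOT cache)) IFF (NOT safe IMPLIES NOT (NOT hot))) = False
      (NOT door AND (valve OR cache)) IMPLIES ((NOT safe OR safe) AND (NOT valve AND door)) = False
        NOT door AND (valve OR cache) = True
          NOT door = True
          valve OR cache = True
        (NOT safe OR safe) AND (NOT valve AND door) = False
          NOT safe OR safe = True
            NOT safe = True
          NOT valve AND door = False
            NOT valve = False
      ((valve OR NOT cache) IMPLIES (cache AND NOT cache)) IFF (NOT safe IMPLIES NOT (NOT hot)) = False
        (valve OR NOT cache) IMPLIES (cache AND NOT cache) = False
          valve OR NOT cache = True
            NOT cache = False
          cache AND NOT cache = False
            NOT cache = False
        NOT safe IMPLIES NOT (NOT hot) = True
          NOT safe = True
          NOT (NOT hot) = True
            NOT hot = False
The formula evaluates to True.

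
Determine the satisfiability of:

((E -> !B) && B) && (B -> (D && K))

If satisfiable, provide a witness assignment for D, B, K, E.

D=T; B=T; K=T; E=F

  (E -> !B) && B = True
    E -> !B = True
      !B = False
  B -> (D && K) = True
    D && K = True
Both conjuncts True, so the formula holds.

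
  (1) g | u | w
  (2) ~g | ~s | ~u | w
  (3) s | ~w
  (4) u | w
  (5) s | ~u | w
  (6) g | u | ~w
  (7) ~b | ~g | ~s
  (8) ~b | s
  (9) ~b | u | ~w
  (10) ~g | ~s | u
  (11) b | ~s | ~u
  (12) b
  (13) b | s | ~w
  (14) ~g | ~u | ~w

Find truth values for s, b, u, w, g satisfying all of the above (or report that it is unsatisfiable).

s = True, b = True, u = True, w = True, g = False

Unit clause (b) forces b = True.
In (~b | s) only s is left, so s = True.
In (~b | ~g | ~s) only ~g is left, so g = False.
Set u = True.
Set w = True.
All clauses satisfied.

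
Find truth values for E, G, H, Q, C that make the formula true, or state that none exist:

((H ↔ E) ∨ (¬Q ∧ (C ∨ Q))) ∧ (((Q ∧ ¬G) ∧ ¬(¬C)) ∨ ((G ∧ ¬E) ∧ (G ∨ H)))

E = False; G = True; H = False; Q = True; C = False

  (H ↔ E) ∨ (¬Q ∧ (C ∨ Q)) = True
    H ↔ E = True
    ¬Q ∧ (C ∨ Q) = False
      ¬Q = False
      C ∨ Q = True
  ((Q ∧ ¬G) ∧ ¬(¬C)) ∨ ((G ∧ ¬E) ∧ (G ∨ H)) = True
    (Q ∧ ¬G) ∧ ¬(¬C) = False
      Q ∧ ¬G = False
        ¬G = False
      ¬(¬C) = False
        ¬C = True
    (G ∧ ¬E) ∧ (G ∨ H) = True
      G ∧ ¬E = True
        ¬E = True
      G ∨ H = True
Both conjuncts True, so the formula holds.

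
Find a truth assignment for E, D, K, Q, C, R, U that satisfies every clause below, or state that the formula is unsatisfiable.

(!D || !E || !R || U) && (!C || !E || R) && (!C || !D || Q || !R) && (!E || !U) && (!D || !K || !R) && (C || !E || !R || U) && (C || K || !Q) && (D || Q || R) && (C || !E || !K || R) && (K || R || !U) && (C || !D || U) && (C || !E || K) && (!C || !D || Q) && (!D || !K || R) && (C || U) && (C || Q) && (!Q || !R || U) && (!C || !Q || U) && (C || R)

Set E = False.
Set D = False.
Set K = True.
Set Q = False.
  then (D || Q || R) forces R = True.
  then (C || Q) forces C = True.
Set U = True.
All clauses satisfied.

E=F, D=F, K=T, Q=F, C=T, R=T, U=T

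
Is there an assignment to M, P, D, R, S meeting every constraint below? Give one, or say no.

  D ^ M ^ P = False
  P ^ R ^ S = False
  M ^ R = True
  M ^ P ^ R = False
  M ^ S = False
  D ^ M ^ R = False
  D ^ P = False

M=F, P=T, D=T, R=T, S=F

D ^ M ^ P = T ^ F ^ T = False ✓
P ^ R ^ S = T ^ T ^ F = False ✓
M ^ R = F ^ T = True ✓
M ^ P ^ R = F ^ T ^ T = False ✓
M ^ S = F ^ F = False ✓
D ^ M ^ R = T ^ F ^ T = False ✓
D ^ P = T ^ T = False ✓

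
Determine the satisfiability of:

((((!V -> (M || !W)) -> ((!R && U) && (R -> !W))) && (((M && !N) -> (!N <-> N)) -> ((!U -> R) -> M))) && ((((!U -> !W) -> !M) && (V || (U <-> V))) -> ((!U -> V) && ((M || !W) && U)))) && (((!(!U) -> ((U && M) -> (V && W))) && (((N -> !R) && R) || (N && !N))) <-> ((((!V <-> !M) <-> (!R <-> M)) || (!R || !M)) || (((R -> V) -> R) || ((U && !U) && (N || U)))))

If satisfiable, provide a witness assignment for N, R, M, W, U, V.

Unsatisfiable — no assignment works.

Case M = True: the formula simplifies to (((!R && U) && (R -> !W)) && ((!((!U -> !W)) && (V || (U <-> V))) -> ((!U -> V) && U))) && (((!(!U) -> (U -> (V && W))) && (((N -> !R) && R) || (N && !N))) <-> (((V <-> !R) || !R) || (((R -> V) -> R) || ((U && !U) && (N || U))))).
  R = True: the conjunct !R is False.
  R = False: simplifies to (U && ((!((!U -> !W)) && (V || (U <-> V))) -> ((!U -> V) && U))) && ((!(!U) -> (U -> (V && W))) && (N && !N)).
    N = True: the conjunct !N is False.
    N = False: the conjunct N is False.
Case M = False: the formula simplifies to ((((!V -> !W) -> ((!R && U) && (R -> !W))) && !((!U -> R))) && ((V || (U <-> V)) -> ((!U -> V) && (!W && U)))) && (((N -> !R) && R) || (N && !N)).
  U = True: the conjunct !((!U -> R)) becomes !((False -> R)) = False.
  U = False: simplifies to ((!((!V -> !W)) && !R) && !((V || !V))) && (((N -> !R) && R) || (N && !N)).
    V = True: the conjunct !((!V -> !W)) becomes !((False -> !W)) = False.
    V = False: the conjunct !((V || !V)) becomes !((False || True)) = False.
Both cases fail — unsatisfiable.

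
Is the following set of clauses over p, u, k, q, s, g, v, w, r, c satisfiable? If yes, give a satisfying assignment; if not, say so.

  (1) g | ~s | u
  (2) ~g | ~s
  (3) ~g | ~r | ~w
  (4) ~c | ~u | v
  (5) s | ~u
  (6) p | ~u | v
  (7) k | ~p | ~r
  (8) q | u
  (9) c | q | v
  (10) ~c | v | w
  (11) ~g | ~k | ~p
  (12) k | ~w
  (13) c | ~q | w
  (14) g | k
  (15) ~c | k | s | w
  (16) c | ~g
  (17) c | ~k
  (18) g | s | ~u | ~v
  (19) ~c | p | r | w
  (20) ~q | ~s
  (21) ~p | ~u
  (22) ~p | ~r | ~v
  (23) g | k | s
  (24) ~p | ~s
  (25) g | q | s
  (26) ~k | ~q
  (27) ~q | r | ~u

p = False; u = True; k = True; q = False; s = True; g = False; v = True; w = True; r = True; c = True

Set p = False.
Set u = True.
  then (s | ~u) forces s = True.
  then (p | ~u | v) forces v = True.
  then (~q | ~s) forces q = False.
  then (~g | ~s) forces g = False.
  then (g | k) forces k = True.
  then (c | ~k) forces c = True.
Set w = True.
Set r = True.
All clauses satisfied.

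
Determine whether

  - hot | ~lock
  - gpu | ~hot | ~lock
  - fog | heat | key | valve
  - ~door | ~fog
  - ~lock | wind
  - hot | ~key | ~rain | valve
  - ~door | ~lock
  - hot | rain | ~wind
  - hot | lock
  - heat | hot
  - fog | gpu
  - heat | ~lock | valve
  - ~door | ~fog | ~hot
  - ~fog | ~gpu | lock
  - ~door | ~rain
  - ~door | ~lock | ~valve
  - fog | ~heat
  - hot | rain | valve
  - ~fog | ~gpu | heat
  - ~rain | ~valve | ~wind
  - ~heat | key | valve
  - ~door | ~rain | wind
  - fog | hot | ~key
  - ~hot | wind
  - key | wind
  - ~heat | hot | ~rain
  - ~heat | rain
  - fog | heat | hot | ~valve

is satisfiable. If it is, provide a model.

key: True; door: True; valve: True; wind: True; heat: False; fog: False; gpu: True; lock: False; rain: False; hot: True

Set key = True.
Set door = True.
  then (~door | ~fog) forces fog = False.
  then (~door | ~lock) forces lock = False.
  then (hot | lock) forces hot = True.
  then (fog | gpu) forces gpu = True.
  then (~door | ~rain) forces rain = False.
  then (fog | ~heat) forces heat = False.
  then (~hot | wind) forces wind = True.
Set valve = True.
All clauses satisfied.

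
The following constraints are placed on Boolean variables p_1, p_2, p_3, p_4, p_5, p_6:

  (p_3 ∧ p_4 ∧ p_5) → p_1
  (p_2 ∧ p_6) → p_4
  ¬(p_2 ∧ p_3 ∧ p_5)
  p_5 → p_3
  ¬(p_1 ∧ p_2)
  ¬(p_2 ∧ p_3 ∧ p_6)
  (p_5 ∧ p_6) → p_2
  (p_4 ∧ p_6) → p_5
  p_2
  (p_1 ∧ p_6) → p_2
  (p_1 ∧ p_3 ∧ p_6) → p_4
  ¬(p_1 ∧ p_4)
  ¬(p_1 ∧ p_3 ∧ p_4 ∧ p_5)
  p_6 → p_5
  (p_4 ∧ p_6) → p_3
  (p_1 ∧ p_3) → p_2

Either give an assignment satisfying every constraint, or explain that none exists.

p_1: False; p_2: True; p_3: True; p_4: False; p_5: False; p_6: False

Unit clause (p_2) forces p_2 = True.
In (¬p_1 ∨ ¬p_2) only ¬p_1 is left, so p_1 = False.
Set p_3 = True.
  then (¬p_2 ∨ ¬p_3 ∨ ¬p_6) forces p_6 = False.
  then (¬p_2 ∨ ¬p_3 ∨ ¬p_5) forces p_5 = False.
Set p_4 = False.
All clauses satisfied.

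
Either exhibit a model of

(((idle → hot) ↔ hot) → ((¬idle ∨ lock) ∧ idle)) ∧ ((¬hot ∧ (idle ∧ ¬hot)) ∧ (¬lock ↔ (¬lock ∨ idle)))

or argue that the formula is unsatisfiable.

UNSATISFIABLE

Case idle = True: the formula simplifies to ((hot ↔ hot) → lock) ∧ ((¬hot ∧ ¬hot) ∧ ¬lock).
  hot = True: the conjunct ¬hot is False.
  hot = False: simplifies to lock ∧ ¬lock.
    lock = True: the conjunct ¬lock is False.
    lock = False: the conjunct lock is False.
Case idle = False: the conjunct idle is False.
Both cases fail — unsatisfiable.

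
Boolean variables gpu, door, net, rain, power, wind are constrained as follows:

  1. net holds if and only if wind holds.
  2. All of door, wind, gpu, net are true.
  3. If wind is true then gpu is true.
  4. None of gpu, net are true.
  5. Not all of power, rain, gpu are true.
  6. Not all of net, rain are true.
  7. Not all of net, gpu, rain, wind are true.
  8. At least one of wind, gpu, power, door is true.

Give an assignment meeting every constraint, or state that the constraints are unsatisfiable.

The formula is unsatisfiable.

Case gpu = True:
  Constraint (4) is violated (gpu=T) — contradiction.
Case gpu = False:
  Constraint (2) is violated (gpu=F) — contradiction.
Both cases fail — unsatisfiable.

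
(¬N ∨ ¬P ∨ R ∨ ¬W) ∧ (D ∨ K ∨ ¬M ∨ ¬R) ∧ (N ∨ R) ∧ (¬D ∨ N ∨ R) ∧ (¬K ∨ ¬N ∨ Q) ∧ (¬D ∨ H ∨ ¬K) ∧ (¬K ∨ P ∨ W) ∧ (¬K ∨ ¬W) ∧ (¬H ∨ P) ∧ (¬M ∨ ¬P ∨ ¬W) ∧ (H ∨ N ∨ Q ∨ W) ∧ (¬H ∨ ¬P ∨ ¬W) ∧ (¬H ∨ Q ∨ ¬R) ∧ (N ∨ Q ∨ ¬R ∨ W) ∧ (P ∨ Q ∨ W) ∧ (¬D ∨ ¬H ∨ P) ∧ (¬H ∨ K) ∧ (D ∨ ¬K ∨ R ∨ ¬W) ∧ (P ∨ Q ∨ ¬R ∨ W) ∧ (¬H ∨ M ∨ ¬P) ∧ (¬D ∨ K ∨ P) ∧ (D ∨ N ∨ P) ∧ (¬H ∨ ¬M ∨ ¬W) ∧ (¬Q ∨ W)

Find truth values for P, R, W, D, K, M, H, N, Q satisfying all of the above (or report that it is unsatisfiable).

P = True, R = True, W = True, D = False, K = False, M = False, H = False, N = True, Q = True

Set P = True.
Set R = True.
Set W = True.
  then (¬K ∨ ¬W) forces K = False.
  then (¬M ∨ ¬P ∨ ¬W) forces M = False.
  then (¬H ∨ ¬P ∨ ¬W) forces H = False.
Set D = False.
Set N = True.
Set Q = True.
All clauses satisfied.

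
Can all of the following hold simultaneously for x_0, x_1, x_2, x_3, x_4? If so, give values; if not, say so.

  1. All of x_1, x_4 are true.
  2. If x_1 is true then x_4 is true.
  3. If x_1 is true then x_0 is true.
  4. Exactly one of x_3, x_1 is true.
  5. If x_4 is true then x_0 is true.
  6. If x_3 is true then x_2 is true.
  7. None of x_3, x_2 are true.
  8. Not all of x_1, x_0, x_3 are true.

x_0: True; x_1: True; x_2: False; x_3: False; x_4: True

  (1) {x_1, x_4}: all 2 true ✓
  (2) x_1=T ⇒ x_4: T ✓
  (3) x_1=T ⇒ x_0: T ✓
  (4) {x_3, x_1}: 1 true — exactly one ✓
  (5) x_4=T ⇒ x_0: T ✓
  (6) x_3=F ⇒ x_2: vacuous ✓
  (7) {x_3, x_2}: 0 true — none ✓
  (8) {x_1, x_0, x_3}: 2/3 true — not all ✓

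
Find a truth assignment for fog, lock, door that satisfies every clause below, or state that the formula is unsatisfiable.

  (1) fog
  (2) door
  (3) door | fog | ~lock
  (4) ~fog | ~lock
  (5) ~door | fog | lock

Unit clause (fog) forces fog = True.
Unit clause (door) forces door = True.
In (~fog | ~lock) only ~lock is left, so lock = False.
Check each clause:
  (fog): fog holds.
  (door): door holds.
  (door | fog | ~lock): door holds.
  (~fog | ~lock): ~lock holds.
  (~door | fog | lock): fog holds.
All clauses satisfied.

fog: True; lock: False; door: True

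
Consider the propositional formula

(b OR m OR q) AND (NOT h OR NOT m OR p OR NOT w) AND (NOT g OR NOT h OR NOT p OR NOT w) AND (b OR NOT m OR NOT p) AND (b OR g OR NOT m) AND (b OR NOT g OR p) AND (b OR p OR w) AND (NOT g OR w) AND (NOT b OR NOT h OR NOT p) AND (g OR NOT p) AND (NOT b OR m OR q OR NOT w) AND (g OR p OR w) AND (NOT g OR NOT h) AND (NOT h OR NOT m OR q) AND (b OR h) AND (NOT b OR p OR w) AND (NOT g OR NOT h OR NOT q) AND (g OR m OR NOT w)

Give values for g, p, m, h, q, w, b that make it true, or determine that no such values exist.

Set g = True.
  then (NOT g OR w) forces w = True.
  then (NOT g OR NOT h) forces h = False.
  then (b OR h) forces b = True.
Set p = True.
Set m = False.
  then (NOT b OR m OR q OR NOT w) forces q = True.
All clauses satisfied.

g=T, p=T, m=F, h=F, q=T, w=T, b=T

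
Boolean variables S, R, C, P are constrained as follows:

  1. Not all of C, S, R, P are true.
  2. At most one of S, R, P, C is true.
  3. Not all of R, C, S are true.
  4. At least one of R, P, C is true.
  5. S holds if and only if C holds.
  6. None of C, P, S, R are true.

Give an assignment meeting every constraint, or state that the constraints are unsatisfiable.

The formula is unsatisfiable.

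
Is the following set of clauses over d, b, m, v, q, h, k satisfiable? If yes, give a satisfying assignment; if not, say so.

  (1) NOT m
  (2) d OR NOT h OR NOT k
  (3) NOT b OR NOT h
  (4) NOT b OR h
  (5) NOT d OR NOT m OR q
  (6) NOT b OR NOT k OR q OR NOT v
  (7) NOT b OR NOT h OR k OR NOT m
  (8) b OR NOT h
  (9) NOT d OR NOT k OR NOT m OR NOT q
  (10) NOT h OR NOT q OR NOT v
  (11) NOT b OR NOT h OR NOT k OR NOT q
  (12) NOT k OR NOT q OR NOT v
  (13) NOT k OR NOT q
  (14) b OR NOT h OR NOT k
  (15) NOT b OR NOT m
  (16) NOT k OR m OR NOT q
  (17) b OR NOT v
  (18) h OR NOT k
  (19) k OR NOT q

d = False, b = False, m = False, v = False, q = False, h = False, k = False

Unit clause (NOT m) forces m = False.
Set d = False.
Try b = True:
  (NOT b OR NOT h) forces h = False.
  clause (NOT b OR h) is falsified — backtrack.
So b = False.
  then (b OR NOT h) forces h = False.
  then (b OR NOT v) forces v = False.
  then (h OR NOT k) forces k = False.
  then (k OR NOT q) forces q = False.
All clauses satisfied.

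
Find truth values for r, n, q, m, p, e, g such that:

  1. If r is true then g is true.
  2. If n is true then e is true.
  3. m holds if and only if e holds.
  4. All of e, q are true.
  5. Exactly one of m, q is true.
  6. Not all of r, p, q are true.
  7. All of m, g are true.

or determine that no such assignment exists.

Case q = True:
  (4) forces e = True.
  (3) with e=T forces m = True.
  Constraint (5) is violated (m=T, q=T) — contradiction.
Case q = False:
  Constraint (4) is violated (q=F) — contradiction.
Both cases fail — unsatisfiable.

UNSATISFIABLE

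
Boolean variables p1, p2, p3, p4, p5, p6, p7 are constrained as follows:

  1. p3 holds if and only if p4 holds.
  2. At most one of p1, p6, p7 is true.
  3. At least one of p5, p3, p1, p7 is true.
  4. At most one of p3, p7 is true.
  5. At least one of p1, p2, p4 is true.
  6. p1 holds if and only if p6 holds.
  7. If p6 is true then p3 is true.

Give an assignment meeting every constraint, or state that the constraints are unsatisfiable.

p1 = False, p2 = False, p3 = True, p4 = True, p5 = False, p6 = False, p7 = False

  (1) p3=T, p4=T — same ✓
  (2) {p1, p6, p7}: 0 true — at most one ✓
  (3) {p5, p3, p1, p7}: 1 true — at least one ✓
  (4) {p3, p7}: 1 true — at most one ✓
  (5) {p1, p2, p4}: 1 true — at least one ✓
  (6) p1=F, p6=F — same ✓
  (7) p6=F ⇒ p3: vacuous ✓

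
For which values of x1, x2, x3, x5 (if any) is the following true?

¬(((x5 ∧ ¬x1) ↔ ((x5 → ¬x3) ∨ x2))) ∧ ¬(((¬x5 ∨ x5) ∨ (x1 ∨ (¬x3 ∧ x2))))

The conjunct ¬(((¬x5 ∨ x5) ∨ (x1 ∨ (¬x3 ∧ x2)))) is unsatisfiable on its own:
  x5 = True: this becomes ¬((True ∨ (x1 ∨ (¬x3 ∧ x2)))) = False.
  x5 = False: this becomes ¬((True ∨ (x1 ∨ (¬x3 ∧ x2)))) = False.
So the whole conjunction is unsatisfiable.

The formula is unsatisfiable.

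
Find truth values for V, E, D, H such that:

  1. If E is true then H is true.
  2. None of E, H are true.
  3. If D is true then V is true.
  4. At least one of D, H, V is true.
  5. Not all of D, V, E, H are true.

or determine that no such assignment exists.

V: True, E: False, D: False, H: False

  (1) E=F ⇒ H: vacuous ✓
  (2) {E, H}: 0 true — none ✓
  (3) D=F ⇒ V: vacuous ✓
  (4) {D, H, V}: 1 true — at least one ✓
  (5) {D, V, E, H}: 1/4 true — not all ✓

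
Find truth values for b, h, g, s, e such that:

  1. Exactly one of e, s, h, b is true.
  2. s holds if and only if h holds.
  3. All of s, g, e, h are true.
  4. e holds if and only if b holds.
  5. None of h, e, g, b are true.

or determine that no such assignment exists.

The formula is unsatisfiable.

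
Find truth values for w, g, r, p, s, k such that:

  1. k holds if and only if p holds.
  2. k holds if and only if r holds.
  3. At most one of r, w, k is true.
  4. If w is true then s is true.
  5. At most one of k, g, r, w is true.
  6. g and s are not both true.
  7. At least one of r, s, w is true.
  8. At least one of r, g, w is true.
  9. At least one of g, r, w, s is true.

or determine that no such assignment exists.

w=T, g=F, r=F, p=F, s=T, k=F

  (1) k=F, p=F — same ✓
  (2) k=F, r=F — same ✓
  (3) {r, w, k}: 1 true — at most one ✓
  (4) w=T ⇒ s: T ✓
  (5) {k, g, r, w}: 1 true — at most one ✓
  (6) g=F, s=T — not both ✓
  (7) {r, s, w}: 2 true — at least one ✓
  (8) {r, g, w}: 1 true — at least one ✓
  (9) {g, r, w, s}: 2 true — at least one ✓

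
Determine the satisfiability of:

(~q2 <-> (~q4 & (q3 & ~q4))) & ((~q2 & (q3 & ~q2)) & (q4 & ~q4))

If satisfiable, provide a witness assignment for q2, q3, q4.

Unsatisfiable — no assignment works.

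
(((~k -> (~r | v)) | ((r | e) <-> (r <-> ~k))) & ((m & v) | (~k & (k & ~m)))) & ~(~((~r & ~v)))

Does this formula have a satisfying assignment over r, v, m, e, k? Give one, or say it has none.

Case r = True: the conjunct ~(~((~r & ~v))) becomes ~(~False) = False.
Case r = False: the formula simplifies to ((m & v) | (~k & (k & ~m))) & ~(~(~v)).
  v = True: the conjunct ~(~(~v)) becomes ~(~False) = False.
  v = False: simplifies to ~k & (k & ~m).
    k = True: the conjunct ~k is False.
    k = False: the conjunct k is False.
Both cases fail — unsatisfiable.

The formula is unsatisfiable.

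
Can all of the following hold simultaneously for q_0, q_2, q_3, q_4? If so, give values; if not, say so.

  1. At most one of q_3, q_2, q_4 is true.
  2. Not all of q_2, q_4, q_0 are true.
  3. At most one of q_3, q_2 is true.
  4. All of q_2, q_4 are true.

Case q_2 = True:
  (1) with q_2=T forces q_3 = False.
  (1) with q_2=T forces q_4 = False.
  Constraint (4) is violated (q_4=F) — contradiction.
Case q_2 = False:
  Constraint (4) is violated (q_2=F) — contradiction.
Both cases fail — unsatisfiable.

UNSATISFIABLE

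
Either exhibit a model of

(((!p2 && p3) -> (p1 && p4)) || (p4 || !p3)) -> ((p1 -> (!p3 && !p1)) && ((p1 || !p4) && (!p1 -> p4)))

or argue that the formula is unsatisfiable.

p1 = False; p2 = False; p3 = True; p4 = False

  (((!p2 && p3) -> (p1 && p4)) || (p4 || !p3)) -> ((p1 -> (!p3 && !p1)) && ((p1 || !p4) && (!p1 -> p4))) = True
    ((!p2 && p3) -> (p1 && p4)) || (p4 || !p3) = False
      (!p2 && p3) -> (p1 && p4) = False
        !p2 && p3 = True
          !p2 = True
        p1 && p4 = False
      p4 || !p3 = False
        !p3 = False
    (p1 -> (!p3 && !p1)) && ((p1 || !p4) && (!p1 -> p4)) = False
      p1 -> (!p3 && !p1) = True
        !p3 && !p1 = False
          !p3 = False
          !p1 = True
      (p1 || !p4) && (!p1 -> p4) = False
        p1 || !p4 = True
          !p4 = True
        !p1 -> p4 = False
          !p1 = True
The formula evaluates to True.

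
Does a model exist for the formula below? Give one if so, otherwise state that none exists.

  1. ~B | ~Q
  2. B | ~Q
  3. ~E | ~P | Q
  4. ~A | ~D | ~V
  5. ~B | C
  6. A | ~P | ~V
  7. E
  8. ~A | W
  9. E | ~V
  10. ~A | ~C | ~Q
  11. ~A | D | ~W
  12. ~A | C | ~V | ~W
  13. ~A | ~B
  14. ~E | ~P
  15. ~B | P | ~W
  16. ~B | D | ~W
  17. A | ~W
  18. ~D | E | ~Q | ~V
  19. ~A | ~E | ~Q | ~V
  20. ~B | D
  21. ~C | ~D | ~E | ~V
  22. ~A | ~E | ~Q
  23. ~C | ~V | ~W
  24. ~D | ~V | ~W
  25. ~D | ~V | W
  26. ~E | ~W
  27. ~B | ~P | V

V = True, D = False, P = False, A = False, W = False, C = True, E = True, Q = False, B = False

Unit clause (E) forces E = True.
In (~E | ~P) only ~P is left, so P = False.
In (~E | ~W) only ~W is left, so W = False.
In (~A | W) only ~A is left, so A = False.
Set V = True.
  then (~D | ~V | W) forces D = False.
  then (~B | D) forces B = False.
  then (B | ~Q) forces Q = False.
Set C = True.
All clauses satisfied.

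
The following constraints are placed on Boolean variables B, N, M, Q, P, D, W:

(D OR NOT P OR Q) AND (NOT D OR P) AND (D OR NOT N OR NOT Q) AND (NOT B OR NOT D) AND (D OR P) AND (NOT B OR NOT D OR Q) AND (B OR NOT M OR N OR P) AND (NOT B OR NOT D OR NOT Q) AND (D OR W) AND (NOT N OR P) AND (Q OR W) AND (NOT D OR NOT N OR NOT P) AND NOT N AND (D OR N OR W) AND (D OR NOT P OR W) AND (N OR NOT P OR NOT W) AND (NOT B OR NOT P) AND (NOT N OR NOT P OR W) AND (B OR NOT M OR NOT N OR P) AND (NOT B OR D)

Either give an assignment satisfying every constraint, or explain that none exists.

B = False; N = False; M = False; Q = True; P = True; D = True; W = False

Unit clause (NOT N) forces N = False.
Set B = False.
Set M = False.
Try Q = False:
  (Q OR W) forces W = True.
  (N OR NOT P OR NOT W) forces P = False.
  (NOT D OR P) forces D = False.
  clause (D OR P) is falsified — backtrack.
So Q = True.
Set P = True.
  then (N OR NOT P OR NOT W) forces W = False.
  then (D OR W) forces D = True.
All clauses satisfied.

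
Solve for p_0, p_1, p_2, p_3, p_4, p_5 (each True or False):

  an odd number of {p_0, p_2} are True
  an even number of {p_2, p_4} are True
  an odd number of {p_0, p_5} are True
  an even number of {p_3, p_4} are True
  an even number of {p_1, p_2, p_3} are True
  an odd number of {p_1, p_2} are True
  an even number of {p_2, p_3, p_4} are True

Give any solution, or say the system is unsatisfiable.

UNSATISFIABLE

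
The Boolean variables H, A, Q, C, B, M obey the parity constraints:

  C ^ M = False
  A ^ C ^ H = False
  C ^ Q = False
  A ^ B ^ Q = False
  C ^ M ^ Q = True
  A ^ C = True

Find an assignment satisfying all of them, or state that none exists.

H: True; A: False; Q: True; C: True; B: True; M: True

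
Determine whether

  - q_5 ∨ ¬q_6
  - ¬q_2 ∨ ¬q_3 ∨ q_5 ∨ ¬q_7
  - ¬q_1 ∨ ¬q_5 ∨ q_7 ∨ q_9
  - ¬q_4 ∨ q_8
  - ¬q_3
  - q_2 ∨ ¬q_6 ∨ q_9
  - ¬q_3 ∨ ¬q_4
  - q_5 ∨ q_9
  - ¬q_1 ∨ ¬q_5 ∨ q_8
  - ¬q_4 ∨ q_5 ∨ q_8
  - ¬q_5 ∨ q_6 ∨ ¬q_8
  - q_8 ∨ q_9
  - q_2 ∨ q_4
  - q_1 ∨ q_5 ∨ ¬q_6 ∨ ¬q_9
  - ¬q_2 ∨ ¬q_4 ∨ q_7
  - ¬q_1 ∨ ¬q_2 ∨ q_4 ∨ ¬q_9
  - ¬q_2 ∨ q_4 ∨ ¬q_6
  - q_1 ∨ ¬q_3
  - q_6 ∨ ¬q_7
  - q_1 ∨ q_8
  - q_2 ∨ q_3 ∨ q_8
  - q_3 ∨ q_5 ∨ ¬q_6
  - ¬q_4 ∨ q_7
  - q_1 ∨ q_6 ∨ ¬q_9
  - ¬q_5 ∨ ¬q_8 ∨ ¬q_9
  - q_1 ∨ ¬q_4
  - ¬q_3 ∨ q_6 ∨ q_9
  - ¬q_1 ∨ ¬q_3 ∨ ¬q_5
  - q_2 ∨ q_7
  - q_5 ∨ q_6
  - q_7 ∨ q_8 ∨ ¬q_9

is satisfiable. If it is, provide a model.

Unit clause (¬q_3) forces q_3 = False.
Set q_1 = True.
Set q_2 = True.
Set q_4 = True.
  then (¬q_4 ∨ q_8) forces q_8 = True.
  then (¬q_2 ∨ ¬q_4 ∨ q_7) forces q_7 = True.
  then (q_6 ∨ ¬q_7) forces q_6 = True.
  then (q_3 ∨ q_5 ∨ ¬q_6) forces q_5 = True.
  then (¬q_5 ∨ ¬q_8 ∨ ¬q_9) forces q_9 = False.
All clauses satisfied.

q_1: True, q_2: True, q_3: False, q_4: True, q_5: True, q_6: True, q_7: True, q_8: True, q_9: False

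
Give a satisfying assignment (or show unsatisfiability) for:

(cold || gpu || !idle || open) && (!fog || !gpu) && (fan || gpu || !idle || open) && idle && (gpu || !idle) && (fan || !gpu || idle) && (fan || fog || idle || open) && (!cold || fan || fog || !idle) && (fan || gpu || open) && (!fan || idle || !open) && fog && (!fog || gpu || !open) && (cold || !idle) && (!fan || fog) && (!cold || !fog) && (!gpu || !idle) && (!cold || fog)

Case idle = True:
  (gpu || !idle) forces gpu = True.
  Clause (!gpu || !idle) is falsified — contradiction.
Case idle = False:
  Clause (idle) is falsified — contradiction.
Both cases fail, so the formula is unsatisfiable.

No satisfying assignment exists.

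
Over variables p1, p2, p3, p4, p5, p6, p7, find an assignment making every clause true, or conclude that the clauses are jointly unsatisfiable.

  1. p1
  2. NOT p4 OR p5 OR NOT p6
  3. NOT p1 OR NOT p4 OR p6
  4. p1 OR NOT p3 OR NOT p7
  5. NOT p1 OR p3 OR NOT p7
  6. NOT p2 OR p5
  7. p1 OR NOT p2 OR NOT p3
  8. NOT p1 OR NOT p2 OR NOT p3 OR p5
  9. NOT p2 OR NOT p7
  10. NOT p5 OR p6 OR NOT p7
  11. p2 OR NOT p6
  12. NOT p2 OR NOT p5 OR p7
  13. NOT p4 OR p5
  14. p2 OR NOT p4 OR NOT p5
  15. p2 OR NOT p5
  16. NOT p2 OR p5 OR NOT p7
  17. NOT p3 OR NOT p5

Unit clause (p1) forces p1 = True.
Try p2 = True:
  (NOT p2 OR p5) forces p5 = True.
  (NOT p2 OR NOT p7) forces p7 = False.
  clause (NOT p2 OR NOT p5 OR p7) is falsified — backtrack.
So p2 = False.
  then (p2 OR NOT p6) forces p6 = False.
  then (p2 OR NOT p5) forces p5 = False.
  then (NOT p1 OR NOT p4 OR p6) forces p4 = False.
Set p3 = True.
Set p7 = True.
All clauses satisfied.

p1 = True; p2 = False; p3 = True; p4 = False; p5 = False; p6 = False; p7 = True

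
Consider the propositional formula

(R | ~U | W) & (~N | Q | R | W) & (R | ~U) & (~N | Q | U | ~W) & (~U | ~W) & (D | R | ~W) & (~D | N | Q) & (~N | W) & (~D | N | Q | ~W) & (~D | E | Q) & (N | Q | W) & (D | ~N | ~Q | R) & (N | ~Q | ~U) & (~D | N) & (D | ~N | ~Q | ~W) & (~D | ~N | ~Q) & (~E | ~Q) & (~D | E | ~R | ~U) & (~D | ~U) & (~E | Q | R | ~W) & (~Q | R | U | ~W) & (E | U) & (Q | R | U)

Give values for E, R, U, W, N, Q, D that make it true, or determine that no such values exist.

E = True, R = True, U = False, W = True, N = False, Q = False, D = False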